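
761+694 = 1455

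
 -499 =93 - 592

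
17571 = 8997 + 8574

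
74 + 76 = 150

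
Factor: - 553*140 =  - 2^2*5^1*7^2*79^1 = - 77420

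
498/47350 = 249/23675 = 0.01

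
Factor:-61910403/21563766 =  -2^(-1)*3^( - 2)*7^( - 1)*57047^( - 1)*20636801^1 = - 20636801/7187922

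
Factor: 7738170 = 2^1*3^1*5^1*11^1*131^1*179^1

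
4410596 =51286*86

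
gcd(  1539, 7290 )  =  81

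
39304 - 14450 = 24854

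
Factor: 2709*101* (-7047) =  - 3^7*7^1*29^1*43^1*101^1= - 1928122623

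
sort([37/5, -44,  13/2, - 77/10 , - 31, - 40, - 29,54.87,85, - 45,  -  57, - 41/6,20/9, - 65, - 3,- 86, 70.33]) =[ - 86, - 65,  -  57 , - 45, - 44,-40, - 31 , - 29,-77/10,  -  41/6, -3, 20/9, 13/2,37/5 , 54.87,70.33,85]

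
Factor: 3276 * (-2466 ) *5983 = - 48334359528=- 2^3 * 3^4*7^1 * 13^1*31^1*137^1*193^1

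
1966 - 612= 1354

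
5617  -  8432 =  -2815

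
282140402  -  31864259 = 250276143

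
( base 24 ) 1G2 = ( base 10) 962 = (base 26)1B0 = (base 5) 12322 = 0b1111000010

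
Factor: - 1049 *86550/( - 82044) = 2^(-1)*3^(-1) * 5^2*43^ (-1)*53^( - 1) * 577^1*1049^1 = 15131825/13674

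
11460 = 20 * 573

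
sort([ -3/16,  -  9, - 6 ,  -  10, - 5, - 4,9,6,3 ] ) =[ - 10,-9,-6, - 5, - 4, - 3/16,3,6, 9] 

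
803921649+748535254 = 1552456903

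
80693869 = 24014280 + 56679589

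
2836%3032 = 2836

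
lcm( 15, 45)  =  45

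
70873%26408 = 18057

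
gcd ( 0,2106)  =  2106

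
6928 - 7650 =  - 722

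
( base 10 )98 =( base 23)46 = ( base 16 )62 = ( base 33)2W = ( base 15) 68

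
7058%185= 28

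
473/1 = 473 = 473.00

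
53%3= 2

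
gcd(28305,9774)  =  9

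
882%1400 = 882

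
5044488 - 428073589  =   - 423029101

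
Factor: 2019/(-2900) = -2^( - 2 )*3^1 * 5^( - 2)*29^( - 1)*673^1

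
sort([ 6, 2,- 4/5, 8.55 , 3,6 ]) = [ - 4/5, 2,3,6,  6, 8.55]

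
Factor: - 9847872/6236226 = -547104/346457 =- 2^5*3^1*41^1*67^( - 1 )*139^1 * 5171^( - 1) 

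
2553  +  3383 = 5936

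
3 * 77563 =232689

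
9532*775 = 7387300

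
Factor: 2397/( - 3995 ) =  - 3/5 = - 3^1*5^(  -  1 )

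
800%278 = 244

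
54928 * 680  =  37351040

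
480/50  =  48/5 = 9.60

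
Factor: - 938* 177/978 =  - 7^1*59^1 *67^1 * 163^ ( - 1) = - 27671/163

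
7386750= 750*9849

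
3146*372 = 1170312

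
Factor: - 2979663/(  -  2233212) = 2^(  -  2)*29^2*149^( -1 )*1181^1*1249^( -1 ) = 993221/744404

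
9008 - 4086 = 4922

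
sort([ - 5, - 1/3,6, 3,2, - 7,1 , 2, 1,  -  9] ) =[ - 9,-7, - 5, - 1/3,1, 1,2, 2, 3,6]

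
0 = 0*9187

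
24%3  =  0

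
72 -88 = - 16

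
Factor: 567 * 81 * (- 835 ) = -38349045 = -  3^8*5^1* 7^1*167^1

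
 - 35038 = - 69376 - -34338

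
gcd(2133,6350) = 1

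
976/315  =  3 + 31/315 = 3.10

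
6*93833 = 562998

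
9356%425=6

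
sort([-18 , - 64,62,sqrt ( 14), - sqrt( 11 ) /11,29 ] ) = [  -  64,  -  18,  -  sqrt( 11 )/11, sqrt( 14 ), 29 , 62] 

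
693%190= 123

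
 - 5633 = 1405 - 7038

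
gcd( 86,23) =1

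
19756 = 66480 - 46724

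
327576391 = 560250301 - 232673910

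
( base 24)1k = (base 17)2A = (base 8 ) 54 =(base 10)44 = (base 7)62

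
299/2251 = 299/2251 = 0.13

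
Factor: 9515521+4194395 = 13709916=   2^2*3^2*11^1*89^1 * 389^1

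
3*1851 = 5553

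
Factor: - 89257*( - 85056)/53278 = 3795921696/26639 =2^5 * 3^1*7^1*17^( - 1)*41^1*311^1*443^1*1567^( - 1)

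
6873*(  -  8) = - 54984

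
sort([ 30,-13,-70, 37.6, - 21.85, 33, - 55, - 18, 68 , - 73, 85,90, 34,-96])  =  [ - 96,  -  73,-70, -55,- 21.85, - 18, - 13 , 30, 33, 34, 37.6, 68, 85, 90]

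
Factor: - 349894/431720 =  - 697/860 = - 2^( - 2) * 5^( - 1) * 17^1*41^1* 43^( - 1)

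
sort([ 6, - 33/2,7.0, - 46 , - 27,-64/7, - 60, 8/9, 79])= [ - 60, - 46 , - 27,-33/2, - 64/7, 8/9 , 6,7.0,79 ]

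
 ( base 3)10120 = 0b1100000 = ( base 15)66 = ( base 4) 1200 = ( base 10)96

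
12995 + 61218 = 74213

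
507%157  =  36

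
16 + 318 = 334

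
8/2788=2/697 = 0.00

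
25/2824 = 25/2824 = 0.01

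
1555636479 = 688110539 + 867525940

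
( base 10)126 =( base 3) 11200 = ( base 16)7e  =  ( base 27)4i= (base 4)1332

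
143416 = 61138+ 82278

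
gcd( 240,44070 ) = 30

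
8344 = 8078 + 266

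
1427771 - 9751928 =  - 8324157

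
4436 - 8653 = -4217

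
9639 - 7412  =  2227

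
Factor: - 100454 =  - 2^1*50227^1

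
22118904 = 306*72284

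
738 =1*738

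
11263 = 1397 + 9866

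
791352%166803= 124140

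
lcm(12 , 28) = 84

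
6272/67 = 6272/67 = 93.61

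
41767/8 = 5220+7/8=5220.88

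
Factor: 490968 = 2^3*3^3*2273^1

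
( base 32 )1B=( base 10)43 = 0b101011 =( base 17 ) 29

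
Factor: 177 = 3^1*59^1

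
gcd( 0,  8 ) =8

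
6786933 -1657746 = 5129187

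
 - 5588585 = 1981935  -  7570520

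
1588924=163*9748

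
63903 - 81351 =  - 17448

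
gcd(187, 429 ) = 11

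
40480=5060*8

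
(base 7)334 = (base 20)8C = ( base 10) 172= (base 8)254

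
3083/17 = 181 + 6/17 = 181.35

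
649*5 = 3245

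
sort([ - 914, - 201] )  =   [ - 914, - 201] 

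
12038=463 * 26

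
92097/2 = 46048+1/2=46048.50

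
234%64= 42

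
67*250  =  16750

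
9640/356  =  2410/89 = 27.08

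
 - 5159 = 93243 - 98402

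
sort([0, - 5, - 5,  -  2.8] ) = [ - 5, - 5 , - 2.8, 0]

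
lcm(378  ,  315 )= 1890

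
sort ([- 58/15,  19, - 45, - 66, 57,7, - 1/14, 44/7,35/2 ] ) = [ - 66, - 45, -58/15, - 1/14, 44/7,7,35/2 , 19,57]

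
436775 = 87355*5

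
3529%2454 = 1075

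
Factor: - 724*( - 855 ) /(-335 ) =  - 2^2*3^2*19^1*67^( - 1)*181^1 = - 123804/67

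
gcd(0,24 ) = 24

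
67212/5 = 13442 + 2/5 =13442.40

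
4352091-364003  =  3988088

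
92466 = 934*99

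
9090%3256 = 2578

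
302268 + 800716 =1102984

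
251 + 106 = 357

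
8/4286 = 4/2143 = 0.00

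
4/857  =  4/857 = 0.00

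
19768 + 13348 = 33116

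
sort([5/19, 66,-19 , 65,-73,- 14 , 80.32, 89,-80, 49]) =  [ - 80, -73,-19, - 14, 5/19,49,65, 66,80.32, 89 ]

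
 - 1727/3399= - 1 + 152/309 = - 0.51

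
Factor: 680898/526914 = 3^( - 1 )*73^(- 1)*283^1=283/219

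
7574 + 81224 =88798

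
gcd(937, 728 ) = 1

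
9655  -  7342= 2313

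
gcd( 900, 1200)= 300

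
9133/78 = 9133/78 = 117.09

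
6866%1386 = 1322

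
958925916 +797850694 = 1756776610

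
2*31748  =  63496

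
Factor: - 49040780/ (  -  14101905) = 2^2*3^(-1) * 89^1*27551^1 * 940127^( - 1 ) = 9808156/2820381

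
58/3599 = 58/3599 = 0.02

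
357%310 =47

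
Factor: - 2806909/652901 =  - 7^1*23^( - 1)*281^1 * 1427^1*28387^ ( - 1 )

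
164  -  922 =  - 758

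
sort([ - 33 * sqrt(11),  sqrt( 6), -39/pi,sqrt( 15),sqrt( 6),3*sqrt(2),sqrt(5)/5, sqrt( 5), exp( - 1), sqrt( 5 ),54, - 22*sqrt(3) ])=[-33*sqrt(11), - 22 * sqrt( 3 ) ,-39/pi, exp( - 1), sqrt(5)/5, sqrt(5 ), sqrt(5),sqrt( 6 ), sqrt( 6 ), sqrt ( 15 ),3*  sqrt ( 2), 54]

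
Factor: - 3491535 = - 3^1*5^1* 19^1*12251^1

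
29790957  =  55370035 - 25579078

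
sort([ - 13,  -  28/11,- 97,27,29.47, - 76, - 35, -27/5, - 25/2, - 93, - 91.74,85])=[  -  97, - 93, - 91.74, - 76,-35, - 13, - 25/2, - 27/5,-28/11, 27, 29.47,85] 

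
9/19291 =9/19291  =  0.00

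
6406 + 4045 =10451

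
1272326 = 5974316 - 4701990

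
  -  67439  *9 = - 606951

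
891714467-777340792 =114373675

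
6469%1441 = 705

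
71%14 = 1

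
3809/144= 3809/144 = 26.45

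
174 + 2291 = 2465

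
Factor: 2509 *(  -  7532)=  - 2^2 * 7^1*  13^1 *193^1*269^1 = - 18897788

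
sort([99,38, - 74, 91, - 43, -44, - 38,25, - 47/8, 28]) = [ - 74, - 44,  -  43, - 38, - 47/8, 25, 28, 38, 91, 99 ]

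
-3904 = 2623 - 6527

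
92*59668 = 5489456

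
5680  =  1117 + 4563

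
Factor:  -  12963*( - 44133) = 3^2 * 29^1*47^1*149^1*313^1 = 572096079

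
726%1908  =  726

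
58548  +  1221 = 59769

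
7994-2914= 5080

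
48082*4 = 192328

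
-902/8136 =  -1 + 3617/4068 = - 0.11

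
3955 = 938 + 3017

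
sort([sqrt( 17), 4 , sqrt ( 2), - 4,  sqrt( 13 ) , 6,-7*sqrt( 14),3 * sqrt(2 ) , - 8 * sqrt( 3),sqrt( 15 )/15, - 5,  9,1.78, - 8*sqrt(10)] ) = [ - 7*sqrt (14), - 8*sqrt( 10), - 8 *sqrt( 3 ), - 5, -4,sqrt(15 ) /15, sqrt ( 2 ),1.78, sqrt(13) , 4,sqrt( 17),3 * sqrt( 2), 6, 9]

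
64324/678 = 94 + 296/339 = 94.87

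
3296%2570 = 726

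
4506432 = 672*6706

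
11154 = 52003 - 40849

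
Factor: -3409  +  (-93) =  - 3502 = -2^1* 17^1*103^1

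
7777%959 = 105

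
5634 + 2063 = 7697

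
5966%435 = 311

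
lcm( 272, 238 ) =1904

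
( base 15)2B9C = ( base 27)CN3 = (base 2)10010010011100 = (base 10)9372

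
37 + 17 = 54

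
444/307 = 1 + 137/307  =  1.45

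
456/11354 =228/5677 = 0.04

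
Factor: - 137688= - 2^3* 3^1*5737^1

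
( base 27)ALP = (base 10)7882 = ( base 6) 100254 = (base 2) 1111011001010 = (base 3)101210221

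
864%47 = 18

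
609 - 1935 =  - 1326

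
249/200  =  1 + 49/200 = 1.25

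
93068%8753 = 5538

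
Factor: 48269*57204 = 2^2*3^2*7^1*13^1*47^1*79^1*227^1 =2761179876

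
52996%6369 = 2044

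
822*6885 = 5659470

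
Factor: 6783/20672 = 2^( - 6 )*3^1*7^1 = 21/64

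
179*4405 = 788495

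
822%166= 158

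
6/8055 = 2/2685 = 0.00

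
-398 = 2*( - 199) 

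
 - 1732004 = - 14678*118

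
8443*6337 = 53503291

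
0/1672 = 0 =0.00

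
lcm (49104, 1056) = 98208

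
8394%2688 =330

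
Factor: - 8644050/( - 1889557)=2^1*3^3*5^2*19^1*293^( - 1)*337^1 * 6449^( - 1 ) 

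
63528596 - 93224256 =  - 29695660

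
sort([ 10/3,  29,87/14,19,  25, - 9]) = [ - 9, 10/3, 87/14, 19, 25,29]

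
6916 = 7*988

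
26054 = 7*3722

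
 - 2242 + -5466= -7708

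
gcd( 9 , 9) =9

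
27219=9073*3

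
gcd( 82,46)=2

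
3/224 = 3/224 =0.01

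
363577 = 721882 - 358305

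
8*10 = 80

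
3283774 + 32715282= 35999056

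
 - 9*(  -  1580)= 14220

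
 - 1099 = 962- 2061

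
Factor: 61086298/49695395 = 2^1*5^( - 1)*7^1*13^1*23^1* 14593^1*9939079^ ( - 1)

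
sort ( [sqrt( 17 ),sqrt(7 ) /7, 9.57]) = [ sqrt(7 )/7,sqrt(17 ),9.57]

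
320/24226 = 160/12113 = 0.01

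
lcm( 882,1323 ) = 2646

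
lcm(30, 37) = 1110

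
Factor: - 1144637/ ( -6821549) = 7^(  -  1 ) * 13^3*521^1*  974507^(-1 ) 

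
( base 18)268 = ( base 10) 764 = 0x2FC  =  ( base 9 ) 1038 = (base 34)mg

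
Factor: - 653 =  - 653^1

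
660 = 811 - 151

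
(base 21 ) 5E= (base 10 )119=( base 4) 1313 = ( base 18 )6B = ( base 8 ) 167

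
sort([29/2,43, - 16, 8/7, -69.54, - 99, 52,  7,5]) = [ - 99, - 69.54, - 16, 8/7, 5, 7,29/2, 43, 52] 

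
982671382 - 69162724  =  913508658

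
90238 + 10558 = 100796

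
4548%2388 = 2160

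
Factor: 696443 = 11^1 * 63313^1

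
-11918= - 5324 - 6594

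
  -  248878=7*( - 35554)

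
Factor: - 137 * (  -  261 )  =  3^2*29^1 * 137^1 = 35757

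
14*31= 434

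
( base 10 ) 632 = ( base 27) nb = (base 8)1170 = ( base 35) I2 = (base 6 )2532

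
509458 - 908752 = -399294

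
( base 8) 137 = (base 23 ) 43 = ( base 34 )2r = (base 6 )235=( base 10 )95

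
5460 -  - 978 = 6438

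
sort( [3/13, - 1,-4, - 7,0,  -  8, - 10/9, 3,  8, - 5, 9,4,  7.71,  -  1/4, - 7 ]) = [-8, - 7, - 7,  -  5,-4,  -  10/9,- 1,-1/4, 0,3/13,3,4, 7.71  ,  8,9]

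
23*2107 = 48461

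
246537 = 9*27393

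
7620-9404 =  - 1784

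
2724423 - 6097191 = -3372768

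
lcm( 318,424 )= 1272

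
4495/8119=4495/8119 = 0.55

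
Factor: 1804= 2^2*11^1*41^1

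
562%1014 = 562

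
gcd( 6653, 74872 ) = 1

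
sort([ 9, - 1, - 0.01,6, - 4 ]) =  [-4, - 1, - 0.01, 6,9]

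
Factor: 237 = 3^1*79^1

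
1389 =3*463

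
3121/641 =3121/641 = 4.87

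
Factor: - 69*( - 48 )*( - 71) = -2^4*3^2 *23^1*71^1 =-235152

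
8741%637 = 460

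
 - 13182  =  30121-43303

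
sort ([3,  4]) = [ 3, 4]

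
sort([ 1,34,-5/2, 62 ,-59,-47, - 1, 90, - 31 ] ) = [-59,-47,-31, - 5/2,  -  1, 1, 34,62,90]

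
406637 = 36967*11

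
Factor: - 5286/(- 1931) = 2^1*3^1*881^1 *1931^( - 1 )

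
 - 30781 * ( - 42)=1292802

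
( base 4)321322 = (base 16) E7A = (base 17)CE0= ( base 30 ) 43G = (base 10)3706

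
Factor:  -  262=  - 2^1*131^1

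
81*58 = 4698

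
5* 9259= 46295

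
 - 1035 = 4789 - 5824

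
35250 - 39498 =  - 4248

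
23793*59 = 1403787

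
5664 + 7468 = 13132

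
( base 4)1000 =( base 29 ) 26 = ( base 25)2e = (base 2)1000000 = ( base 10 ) 64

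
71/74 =71/74 = 0.96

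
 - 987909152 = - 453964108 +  - 533945044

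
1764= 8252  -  6488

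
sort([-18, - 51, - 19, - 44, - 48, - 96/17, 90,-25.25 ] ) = [-51, -48,  -  44  ,- 25.25,  -  19,- 18, - 96/17,90 ] 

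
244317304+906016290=1150333594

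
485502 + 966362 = 1451864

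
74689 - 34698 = 39991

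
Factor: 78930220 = 2^2*5^1*3946511^1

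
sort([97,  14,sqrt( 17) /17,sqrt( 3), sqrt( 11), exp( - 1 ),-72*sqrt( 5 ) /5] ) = [ - 72*sqrt( 5)/5,sqrt(17)/17,exp( - 1 ), sqrt( 3), sqrt(11),14,97]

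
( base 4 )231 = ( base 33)1c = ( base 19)27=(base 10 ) 45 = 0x2D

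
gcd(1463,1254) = 209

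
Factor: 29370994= 2^1*1847^1*7951^1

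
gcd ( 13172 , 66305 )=89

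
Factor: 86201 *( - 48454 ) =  - 2^1 * 7^1* 3461^1*86201^1  =  - 4176783254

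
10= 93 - 83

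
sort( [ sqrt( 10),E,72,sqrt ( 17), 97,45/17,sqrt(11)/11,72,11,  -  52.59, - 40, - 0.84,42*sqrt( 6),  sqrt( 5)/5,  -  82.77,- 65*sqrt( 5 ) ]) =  [ - 65 * sqrt(5 ), - 82.77, - 52.59, - 40 ,  -  0.84 , sqrt( 11)/11,sqrt(5)/5, 45/17, E,sqrt( 10),sqrt( 17), 11,72, 72  ,  97,42*sqrt( 6)] 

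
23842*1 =23842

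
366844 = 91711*4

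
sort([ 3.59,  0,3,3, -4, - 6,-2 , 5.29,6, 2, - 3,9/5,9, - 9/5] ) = [ - 6,- 4, - 3, - 2,- 9/5,0,9/5,  2, 3, 3,3.59, 5.29,6,9]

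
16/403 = 16/403 = 0.04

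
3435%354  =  249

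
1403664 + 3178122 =4581786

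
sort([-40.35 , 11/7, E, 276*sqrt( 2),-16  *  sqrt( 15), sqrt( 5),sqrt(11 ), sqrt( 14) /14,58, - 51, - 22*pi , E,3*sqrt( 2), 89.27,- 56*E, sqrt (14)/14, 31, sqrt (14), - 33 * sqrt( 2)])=[ - 56*E, - 22*pi,-16*sqrt(15) , - 51,-33 * sqrt( 2),  -  40.35, sqrt( 14)/14,sqrt( 14) /14 , 11/7, sqrt(5),E, E,  sqrt( 11), sqrt( 14), 3*sqrt( 2), 31,58, 89.27, 276 * sqrt( 2) ]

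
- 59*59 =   -  3481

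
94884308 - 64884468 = 29999840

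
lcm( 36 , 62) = 1116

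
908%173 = 43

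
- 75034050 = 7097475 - 82131525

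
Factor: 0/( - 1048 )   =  0^1 =0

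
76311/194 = 393  +  69/194= 393.36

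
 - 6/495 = -1+163/165 = -  0.01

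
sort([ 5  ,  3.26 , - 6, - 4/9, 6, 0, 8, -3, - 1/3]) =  [ - 6, - 3,-4/9, - 1/3, 0,  3.26 , 5, 6, 8]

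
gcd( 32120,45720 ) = 40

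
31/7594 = 31/7594 = 0.00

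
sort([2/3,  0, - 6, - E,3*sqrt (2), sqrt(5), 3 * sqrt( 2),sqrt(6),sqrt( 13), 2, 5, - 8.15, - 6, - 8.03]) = [ - 8.15, - 8.03,- 6 , - 6, - E, 0,2/3,2,sqrt( 5), sqrt(6), sqrt ( 13),3 * sqrt(  2) , 3*sqrt (2), 5 ]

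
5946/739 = 8 + 34/739 = 8.05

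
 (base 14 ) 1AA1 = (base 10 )4845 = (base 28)651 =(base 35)3XF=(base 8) 11355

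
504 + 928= 1432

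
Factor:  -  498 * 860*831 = -2^3*3^2*5^1*43^1* 83^1*277^1 = - 355900680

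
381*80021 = 30488001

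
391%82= 63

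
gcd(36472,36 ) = 4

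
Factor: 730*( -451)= -2^1*5^1*11^1 * 41^1*73^1 = -329230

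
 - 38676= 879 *( - 44) 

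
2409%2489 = 2409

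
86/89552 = 43/44776 = 0.00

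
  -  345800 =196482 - 542282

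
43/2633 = 43/2633 = 0.02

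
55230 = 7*7890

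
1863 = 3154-1291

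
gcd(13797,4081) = 7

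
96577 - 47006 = 49571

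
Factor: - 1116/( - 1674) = 2/3 = 2^1*  3^(-1)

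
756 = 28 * 27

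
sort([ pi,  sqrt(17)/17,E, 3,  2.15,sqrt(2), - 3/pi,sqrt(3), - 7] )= [-7, - 3/pi , sqrt(17 ) /17,sqrt(2),sqrt( 3),2.15,E, 3,  pi]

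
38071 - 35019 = 3052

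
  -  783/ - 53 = 783/53 = 14.77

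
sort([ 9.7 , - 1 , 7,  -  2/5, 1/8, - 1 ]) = [-1,-1,- 2/5,1/8 , 7,9.7]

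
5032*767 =3859544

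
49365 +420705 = 470070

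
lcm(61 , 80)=4880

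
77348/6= 12891+ 1/3= 12891.33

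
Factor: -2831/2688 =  - 2^( - 7 )*3^ ( - 1)*7^( - 1)*19^1*149^1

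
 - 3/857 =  - 3/857 = -0.00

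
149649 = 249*601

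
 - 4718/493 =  - 10 + 212/493=- 9.57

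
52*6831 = 355212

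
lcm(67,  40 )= 2680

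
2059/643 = 3 +130/643 = 3.20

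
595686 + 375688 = 971374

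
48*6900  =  331200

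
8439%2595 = 654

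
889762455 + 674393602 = 1564156057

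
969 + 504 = 1473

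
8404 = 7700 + 704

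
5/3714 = 5/3714=0.00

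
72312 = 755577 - 683265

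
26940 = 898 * 30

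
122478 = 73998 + 48480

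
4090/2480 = 409/248 = 1.65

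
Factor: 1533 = 3^1*7^1*73^1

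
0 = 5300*0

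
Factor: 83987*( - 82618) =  - 2^1 * 101^1*409^1*83987^1 = - 6938837966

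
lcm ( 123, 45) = 1845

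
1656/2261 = 1656/2261 = 0.73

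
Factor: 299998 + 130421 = 3^1 * 11^1*13043^1 = 430419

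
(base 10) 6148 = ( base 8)14004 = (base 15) 1C4D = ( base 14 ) 2352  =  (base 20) F78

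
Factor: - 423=-3^2*47^1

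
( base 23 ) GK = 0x184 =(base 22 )HE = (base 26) EO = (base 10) 388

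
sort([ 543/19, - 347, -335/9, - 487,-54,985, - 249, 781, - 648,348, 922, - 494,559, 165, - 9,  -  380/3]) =[ - 648,-494, - 487, - 347, - 249, -380/3, - 54, - 335/9, - 9, 543/19,165,  348,559, 781,922,985]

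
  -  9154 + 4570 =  - 4584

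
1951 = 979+972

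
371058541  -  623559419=-252500878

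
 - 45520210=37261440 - 82781650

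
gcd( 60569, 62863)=37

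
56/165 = 56/165 = 0.34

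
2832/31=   2832/31 = 91.35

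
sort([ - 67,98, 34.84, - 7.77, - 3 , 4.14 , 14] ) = [ - 67,-7.77,  -  3, 4.14, 14, 34.84,98]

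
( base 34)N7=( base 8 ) 1425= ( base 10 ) 789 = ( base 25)16E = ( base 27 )126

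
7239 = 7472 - 233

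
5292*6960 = 36832320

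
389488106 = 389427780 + 60326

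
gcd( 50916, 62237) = 1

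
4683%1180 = 1143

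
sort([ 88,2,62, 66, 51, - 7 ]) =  [ -7, 2,51,  62,66, 88 ] 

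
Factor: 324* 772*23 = 2^4* 3^4*  23^1*193^1 = 5752944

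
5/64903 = 5/64903 = 0.00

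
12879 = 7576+5303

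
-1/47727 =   -  1 + 47726/47727 = - 0.00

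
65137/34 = 65137/34 = 1915.79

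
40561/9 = 4506+7/9 = 4506.78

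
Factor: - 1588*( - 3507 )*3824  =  2^6*3^1  *  7^1 * 167^1*239^1*397^1 = 21296299584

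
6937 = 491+6446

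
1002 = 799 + 203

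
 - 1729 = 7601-9330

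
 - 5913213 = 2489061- 8402274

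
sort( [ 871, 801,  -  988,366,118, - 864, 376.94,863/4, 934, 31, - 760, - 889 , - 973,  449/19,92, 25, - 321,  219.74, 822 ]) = [ - 988 , - 973, -889,-864, - 760, - 321, 449/19 , 25,31, 92,118, 863/4,  219.74, 366, 376.94,801, 822,871,934 ] 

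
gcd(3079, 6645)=1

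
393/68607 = 131/22869 = 0.01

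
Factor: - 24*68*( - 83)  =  2^5*3^1*17^1*83^1 = 135456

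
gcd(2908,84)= 4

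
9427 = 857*11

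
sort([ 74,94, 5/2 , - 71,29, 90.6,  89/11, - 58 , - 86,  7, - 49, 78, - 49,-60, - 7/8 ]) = [ - 86, - 71, - 60, - 58, - 49, - 49 , - 7/8,5/2 , 7,89/11,29, 74,  78,90.6,94]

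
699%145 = 119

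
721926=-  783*( - 922 )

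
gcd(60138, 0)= 60138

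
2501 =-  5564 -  - 8065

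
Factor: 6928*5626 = 38976928=2^5*29^1 * 97^1*433^1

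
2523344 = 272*9277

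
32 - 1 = 31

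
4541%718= 233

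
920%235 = 215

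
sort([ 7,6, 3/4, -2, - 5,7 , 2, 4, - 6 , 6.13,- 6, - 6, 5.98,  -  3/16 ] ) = [ - 6, - 6 , - 6, - 5, - 2, - 3/16, 3/4,2,4, 5.98, 6, 6.13,7,7]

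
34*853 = 29002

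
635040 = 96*6615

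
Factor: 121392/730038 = 72/433 = 2^3*3^2*433^(-1 )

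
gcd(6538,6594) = 14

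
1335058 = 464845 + 870213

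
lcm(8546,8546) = 8546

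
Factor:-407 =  - 11^1*37^1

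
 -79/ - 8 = 9 + 7/8 = 9.88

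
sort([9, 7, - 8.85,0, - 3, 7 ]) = [-8.85, - 3,0,7, 7, 9 ] 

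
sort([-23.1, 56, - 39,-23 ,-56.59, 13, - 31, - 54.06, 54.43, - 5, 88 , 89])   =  [- 56.59, - 54.06,-39,-31,-23.1 ,-23, - 5,13 , 54.43, 56, 88,89]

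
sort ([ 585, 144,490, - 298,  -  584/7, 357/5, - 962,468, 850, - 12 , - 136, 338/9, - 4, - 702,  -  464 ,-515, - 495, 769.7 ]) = [ - 962, - 702, - 515,  -  495, -464, - 298,  -  136 , - 584/7, - 12, - 4,338/9, 357/5,144,468,  490, 585,769.7,850 ] 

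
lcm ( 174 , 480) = 13920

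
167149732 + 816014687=983164419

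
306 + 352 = 658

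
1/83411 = 1/83411=0.00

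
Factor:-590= - 2^1 * 5^1*59^1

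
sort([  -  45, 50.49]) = [ - 45 , 50.49]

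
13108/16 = 3277/4 = 819.25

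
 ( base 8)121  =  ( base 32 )2h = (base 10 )81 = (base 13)63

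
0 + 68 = 68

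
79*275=21725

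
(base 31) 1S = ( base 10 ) 59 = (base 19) 32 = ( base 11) 54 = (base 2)111011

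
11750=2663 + 9087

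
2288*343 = 784784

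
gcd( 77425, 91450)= 25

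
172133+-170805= 1328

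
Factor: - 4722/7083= -2/3 = - 2^1*3^ (  -  1)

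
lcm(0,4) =0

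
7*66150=463050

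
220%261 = 220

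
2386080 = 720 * 3314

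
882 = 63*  14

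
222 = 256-34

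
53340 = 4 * 13335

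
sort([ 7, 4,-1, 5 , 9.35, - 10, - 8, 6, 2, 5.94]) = [-10, - 8,-1, 2,4, 5,5.94, 6, 7,9.35]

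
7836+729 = 8565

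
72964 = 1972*37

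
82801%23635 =11896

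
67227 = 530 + 66697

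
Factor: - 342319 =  - 342319^1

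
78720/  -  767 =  - 103 + 281/767  =  - 102.63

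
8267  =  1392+6875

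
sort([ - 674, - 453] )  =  [ - 674, - 453 ]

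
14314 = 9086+5228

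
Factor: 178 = 2^1*89^1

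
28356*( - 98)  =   - 2778888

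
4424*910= 4025840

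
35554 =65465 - 29911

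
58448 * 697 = 40738256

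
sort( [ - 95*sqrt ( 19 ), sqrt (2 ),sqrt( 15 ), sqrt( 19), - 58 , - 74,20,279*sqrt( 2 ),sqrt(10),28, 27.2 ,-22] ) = [ - 95*sqrt (19), - 74, - 58,-22,  sqrt( 2) , sqrt(10 ) , sqrt( 15 ),sqrt( 19) , 20,27.2, 28  ,  279*sqrt( 2) ] 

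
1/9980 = 1/9980 = 0.00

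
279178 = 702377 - 423199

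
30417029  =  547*55607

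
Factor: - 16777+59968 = 43191  =  3^2 * 4799^1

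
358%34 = 18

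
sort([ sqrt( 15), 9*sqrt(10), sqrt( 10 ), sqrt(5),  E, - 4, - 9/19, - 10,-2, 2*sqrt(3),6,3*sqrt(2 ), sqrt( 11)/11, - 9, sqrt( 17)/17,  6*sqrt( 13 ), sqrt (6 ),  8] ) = [ - 10,-9, - 4,-2, - 9/19,sqrt ( 17)/17,sqrt( 11)/11,sqrt( 5),sqrt( 6), E,sqrt( 10), 2*sqrt ( 3 ), sqrt(15),3*sqrt( 2 ),6, 8,  6*sqrt( 13 ),9*sqrt( 10)] 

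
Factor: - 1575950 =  - 2^1*5^2*43^1*733^1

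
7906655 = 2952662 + 4953993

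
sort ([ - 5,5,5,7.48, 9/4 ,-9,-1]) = [  -  9, - 5, - 1, 9/4,5, 5,7.48] 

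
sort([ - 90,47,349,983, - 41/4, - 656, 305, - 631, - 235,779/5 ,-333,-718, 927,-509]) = [ - 718 ,  -  656,-631,- 509, - 333 ,-235, - 90, - 41/4, 47,779/5 , 305, 349, 927 , 983] 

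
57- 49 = 8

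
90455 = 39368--51087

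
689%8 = 1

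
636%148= 44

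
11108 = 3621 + 7487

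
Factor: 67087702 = 2^1*11^1 * 3049441^1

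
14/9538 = 7/4769= 0.00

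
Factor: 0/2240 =0=0^1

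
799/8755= 47/515= 0.09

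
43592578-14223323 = 29369255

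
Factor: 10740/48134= 2^1 *3^1 * 5^1 * 41^(-1 ) * 179^1 * 587^( - 1) = 5370/24067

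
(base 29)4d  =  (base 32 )41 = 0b10000001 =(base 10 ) 129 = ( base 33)3u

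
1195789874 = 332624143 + 863165731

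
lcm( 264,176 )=528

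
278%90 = 8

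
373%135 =103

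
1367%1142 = 225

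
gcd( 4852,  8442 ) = 2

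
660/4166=330/2083 =0.16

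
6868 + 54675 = 61543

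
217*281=60977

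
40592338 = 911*44558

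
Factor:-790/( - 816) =395/408   =  2^(-3)*3^( - 1)*5^1*17^( - 1)*79^1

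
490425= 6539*75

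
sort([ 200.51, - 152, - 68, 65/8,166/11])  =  [ - 152 , - 68,65/8, 166/11, 200.51]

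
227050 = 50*4541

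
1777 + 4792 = 6569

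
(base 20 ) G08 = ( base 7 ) 24453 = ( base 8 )14410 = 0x1908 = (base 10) 6408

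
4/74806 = 2/37403 = 0.00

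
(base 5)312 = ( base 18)4A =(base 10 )82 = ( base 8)122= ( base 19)46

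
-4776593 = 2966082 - 7742675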